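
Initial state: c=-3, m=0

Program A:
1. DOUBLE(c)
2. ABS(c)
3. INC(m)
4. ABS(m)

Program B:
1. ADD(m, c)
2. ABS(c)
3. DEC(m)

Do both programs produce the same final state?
No

Program A final state: c=6, m=1
Program B final state: c=3, m=-4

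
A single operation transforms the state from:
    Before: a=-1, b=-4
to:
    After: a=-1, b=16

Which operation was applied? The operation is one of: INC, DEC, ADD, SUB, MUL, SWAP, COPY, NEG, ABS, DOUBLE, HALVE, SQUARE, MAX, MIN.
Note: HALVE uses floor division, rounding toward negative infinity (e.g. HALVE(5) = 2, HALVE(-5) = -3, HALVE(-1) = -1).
SQUARE(b)

Analyzing the change:
Before: a=-1, b=-4
After: a=-1, b=16
Variable b changed from -4 to 16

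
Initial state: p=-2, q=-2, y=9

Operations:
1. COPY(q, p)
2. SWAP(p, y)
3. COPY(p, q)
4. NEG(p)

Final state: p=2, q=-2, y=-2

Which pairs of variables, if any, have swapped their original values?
None

Comparing initial and final values:
y: 9 → -2
p: -2 → 2
q: -2 → -2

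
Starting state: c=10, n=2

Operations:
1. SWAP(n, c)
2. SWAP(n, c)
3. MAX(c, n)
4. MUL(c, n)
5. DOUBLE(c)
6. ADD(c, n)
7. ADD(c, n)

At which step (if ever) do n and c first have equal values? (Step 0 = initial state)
Never

n and c never become equal during execution.

Comparing values at each step:
Initial: n=2, c=10
After step 1: n=10, c=2
After step 2: n=2, c=10
After step 3: n=2, c=10
After step 4: n=2, c=20
After step 5: n=2, c=40
After step 6: n=2, c=42
After step 7: n=2, c=44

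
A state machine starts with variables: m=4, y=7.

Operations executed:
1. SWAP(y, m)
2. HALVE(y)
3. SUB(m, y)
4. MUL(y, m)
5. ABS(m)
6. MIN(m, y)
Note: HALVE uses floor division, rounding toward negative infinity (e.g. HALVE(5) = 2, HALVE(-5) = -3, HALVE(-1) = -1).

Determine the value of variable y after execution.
y = 10

Tracing execution:
Step 1: SWAP(y, m) → y = 4
Step 2: HALVE(y) → y = 2
Step 3: SUB(m, y) → y = 2
Step 4: MUL(y, m) → y = 10
Step 5: ABS(m) → y = 10
Step 6: MIN(m, y) → y = 10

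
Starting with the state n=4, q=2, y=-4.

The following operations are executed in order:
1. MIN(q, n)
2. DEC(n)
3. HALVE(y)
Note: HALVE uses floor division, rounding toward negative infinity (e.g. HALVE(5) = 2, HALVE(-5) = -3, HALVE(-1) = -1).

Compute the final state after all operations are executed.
{n: 3, q: 2, y: -2}

Step-by-step execution:
Initial: n=4, q=2, y=-4
After step 1 (MIN(q, n)): n=4, q=2, y=-4
After step 2 (DEC(n)): n=3, q=2, y=-4
After step 3 (HALVE(y)): n=3, q=2, y=-2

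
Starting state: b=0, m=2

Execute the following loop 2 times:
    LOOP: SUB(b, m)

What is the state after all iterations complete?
b=-4, m=2

Iteration trace:
Start: b=0, m=2
After iteration 1: b=-2, m=2
After iteration 2: b=-4, m=2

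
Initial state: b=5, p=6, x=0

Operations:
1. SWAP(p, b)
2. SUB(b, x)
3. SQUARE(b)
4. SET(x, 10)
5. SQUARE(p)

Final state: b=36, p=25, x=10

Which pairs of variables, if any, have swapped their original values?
None

Comparing initial and final values:
p: 6 → 25
b: 5 → 36
x: 0 → 10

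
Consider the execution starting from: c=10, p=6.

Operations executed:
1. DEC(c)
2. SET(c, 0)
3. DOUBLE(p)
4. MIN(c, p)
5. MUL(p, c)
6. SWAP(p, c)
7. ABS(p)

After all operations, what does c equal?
c = 0

Tracing execution:
Step 1: DEC(c) → c = 9
Step 2: SET(c, 0) → c = 0
Step 3: DOUBLE(p) → c = 0
Step 4: MIN(c, p) → c = 0
Step 5: MUL(p, c) → c = 0
Step 6: SWAP(p, c) → c = 0
Step 7: ABS(p) → c = 0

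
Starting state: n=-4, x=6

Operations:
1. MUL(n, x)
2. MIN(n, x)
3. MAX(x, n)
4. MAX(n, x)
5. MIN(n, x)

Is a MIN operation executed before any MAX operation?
Yes

First MIN: step 2
First MAX: step 3
Since 2 < 3, MIN comes first.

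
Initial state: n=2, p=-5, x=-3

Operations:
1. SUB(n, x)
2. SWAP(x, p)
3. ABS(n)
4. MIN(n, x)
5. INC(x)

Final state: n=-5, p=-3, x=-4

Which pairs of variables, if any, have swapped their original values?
None

Comparing initial and final values:
n: 2 → -5
x: -3 → -4
p: -5 → -3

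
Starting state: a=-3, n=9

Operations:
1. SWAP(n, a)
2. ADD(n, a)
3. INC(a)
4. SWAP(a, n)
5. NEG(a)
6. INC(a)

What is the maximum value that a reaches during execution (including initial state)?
10

Values of a at each step:
Initial: a = -3
After step 1: a = 9
After step 2: a = 9
After step 3: a = 10 ← maximum
After step 4: a = 6
After step 5: a = -6
After step 6: a = -5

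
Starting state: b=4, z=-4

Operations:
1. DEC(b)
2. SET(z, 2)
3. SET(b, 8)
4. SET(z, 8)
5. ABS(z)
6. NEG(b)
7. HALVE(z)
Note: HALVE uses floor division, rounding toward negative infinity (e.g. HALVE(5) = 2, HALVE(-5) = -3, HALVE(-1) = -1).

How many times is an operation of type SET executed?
3

Counting SET operations:
Step 2: SET(z, 2) ← SET
Step 3: SET(b, 8) ← SET
Step 4: SET(z, 8) ← SET
Total: 3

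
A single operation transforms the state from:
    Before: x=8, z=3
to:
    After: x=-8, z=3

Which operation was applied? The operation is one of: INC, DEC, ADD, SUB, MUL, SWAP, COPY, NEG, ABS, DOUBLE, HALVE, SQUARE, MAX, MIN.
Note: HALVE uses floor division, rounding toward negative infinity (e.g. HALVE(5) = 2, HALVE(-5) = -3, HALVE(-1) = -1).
NEG(x)

Analyzing the change:
Before: x=8, z=3
After: x=-8, z=3
Variable x changed from 8 to -8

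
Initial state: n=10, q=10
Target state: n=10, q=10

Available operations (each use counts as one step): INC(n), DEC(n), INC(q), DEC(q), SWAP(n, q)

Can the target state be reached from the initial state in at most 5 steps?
Yes

Path (0 steps): 0 steps (already at target)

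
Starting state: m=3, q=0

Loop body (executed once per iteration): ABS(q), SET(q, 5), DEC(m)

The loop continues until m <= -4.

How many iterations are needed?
7

Tracing iterations:
Initial: m=3, q=0
After iteration 1: m=2, q=5
After iteration 2: m=1, q=5
After iteration 3: m=0, q=5
After iteration 4: m=-1, q=5
After iteration 5: m=-2, q=5
After iteration 6: m=-3, q=5
After iteration 7: m=-4, q=5
m <= -4 now holds, so the loop exits after 7 iterations.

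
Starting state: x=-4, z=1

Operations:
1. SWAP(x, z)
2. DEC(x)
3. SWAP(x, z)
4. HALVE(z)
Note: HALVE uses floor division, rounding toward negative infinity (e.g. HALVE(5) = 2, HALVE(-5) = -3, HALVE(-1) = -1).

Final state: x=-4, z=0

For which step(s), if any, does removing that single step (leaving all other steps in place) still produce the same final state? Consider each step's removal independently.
Step(s) 2, 4

Testing removal of each single step:
Without step 1: final = x=1, z=-3 (different)
Without step 2: final = x=-4, z=0 (same)
Without step 3: final = x=0, z=-2 (different)
Without step 4: final = x=-4, z=0 (same)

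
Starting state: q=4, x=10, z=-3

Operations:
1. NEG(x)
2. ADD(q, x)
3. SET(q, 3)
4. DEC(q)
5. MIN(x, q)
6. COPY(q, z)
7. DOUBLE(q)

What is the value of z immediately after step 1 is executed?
z = -3

Tracing z through execution:
Initial: z = -3
After step 1 (NEG(x)): z = -3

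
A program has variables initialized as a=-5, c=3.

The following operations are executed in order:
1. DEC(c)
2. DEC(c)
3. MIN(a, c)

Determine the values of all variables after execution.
{a: -5, c: 1}

Step-by-step execution:
Initial: a=-5, c=3
After step 1 (DEC(c)): a=-5, c=2
After step 2 (DEC(c)): a=-5, c=1
After step 3 (MIN(a, c)): a=-5, c=1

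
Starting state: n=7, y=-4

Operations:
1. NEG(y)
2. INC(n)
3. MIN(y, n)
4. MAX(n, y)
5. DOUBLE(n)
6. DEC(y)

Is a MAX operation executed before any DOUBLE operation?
Yes

First MAX: step 4
First DOUBLE: step 5
Since 4 < 5, MAX comes first.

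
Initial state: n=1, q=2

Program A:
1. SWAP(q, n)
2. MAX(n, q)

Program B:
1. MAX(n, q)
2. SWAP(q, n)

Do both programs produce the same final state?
No

Program A final state: n=2, q=1
Program B final state: n=2, q=2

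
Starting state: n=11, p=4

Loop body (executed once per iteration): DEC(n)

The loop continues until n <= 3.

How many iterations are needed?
8

Tracing iterations:
Initial: n=11, p=4
After iteration 1: n=10, p=4
After iteration 2: n=9, p=4
After iteration 3: n=8, p=4
After iteration 4: n=7, p=4
After iteration 5: n=6, p=4
After iteration 6: n=5, p=4
After iteration 7: n=4, p=4
After iteration 8: n=3, p=4
n <= 3 now holds, so the loop exits after 8 iterations.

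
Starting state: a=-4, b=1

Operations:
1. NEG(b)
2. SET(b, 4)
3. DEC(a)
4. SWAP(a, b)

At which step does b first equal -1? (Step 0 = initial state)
Step 1

Tracing b:
Initial: b = 1
After step 1: b = -1 ← first occurrence
After step 2: b = 4
After step 3: b = 4
After step 4: b = -5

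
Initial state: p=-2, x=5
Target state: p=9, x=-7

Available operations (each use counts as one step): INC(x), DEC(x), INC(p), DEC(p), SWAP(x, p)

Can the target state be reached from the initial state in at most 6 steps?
No

The target state cannot be reached within 6 steps.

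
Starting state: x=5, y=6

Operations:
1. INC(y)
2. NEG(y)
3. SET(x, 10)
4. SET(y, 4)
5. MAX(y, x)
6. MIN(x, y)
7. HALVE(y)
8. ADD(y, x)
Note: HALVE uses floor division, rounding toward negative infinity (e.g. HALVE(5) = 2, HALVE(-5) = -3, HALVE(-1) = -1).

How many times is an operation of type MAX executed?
1

Counting MAX operations:
Step 5: MAX(y, x) ← MAX
Total: 1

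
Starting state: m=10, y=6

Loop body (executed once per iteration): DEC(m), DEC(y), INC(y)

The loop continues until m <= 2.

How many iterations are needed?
8

Tracing iterations:
Initial: m=10, y=6
After iteration 1: m=9, y=6
After iteration 2: m=8, y=6
After iteration 3: m=7, y=6
After iteration 4: m=6, y=6
After iteration 5: m=5, y=6
After iteration 6: m=4, y=6
After iteration 7: m=3, y=6
After iteration 8: m=2, y=6
m <= 2 now holds, so the loop exits after 8 iterations.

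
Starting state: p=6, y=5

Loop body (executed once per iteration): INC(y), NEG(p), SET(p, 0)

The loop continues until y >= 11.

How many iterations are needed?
6

Tracing iterations:
Initial: p=6, y=5
After iteration 1: p=0, y=6
After iteration 2: p=0, y=7
After iteration 3: p=0, y=8
After iteration 4: p=0, y=9
After iteration 5: p=0, y=10
After iteration 6: p=0, y=11
y >= 11 now holds, so the loop exits after 6 iterations.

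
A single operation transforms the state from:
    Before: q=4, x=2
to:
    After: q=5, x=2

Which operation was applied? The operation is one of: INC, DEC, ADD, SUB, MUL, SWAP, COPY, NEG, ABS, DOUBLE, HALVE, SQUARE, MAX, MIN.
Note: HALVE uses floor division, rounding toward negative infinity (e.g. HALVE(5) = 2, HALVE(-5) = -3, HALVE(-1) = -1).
INC(q)

Analyzing the change:
Before: q=4, x=2
After: q=5, x=2
Variable q changed from 4 to 5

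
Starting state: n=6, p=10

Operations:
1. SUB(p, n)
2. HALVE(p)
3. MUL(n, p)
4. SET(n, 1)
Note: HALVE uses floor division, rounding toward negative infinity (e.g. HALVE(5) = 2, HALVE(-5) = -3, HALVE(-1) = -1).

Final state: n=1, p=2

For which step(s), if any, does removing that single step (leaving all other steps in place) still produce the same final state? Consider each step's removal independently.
Step(s) 3

Testing removal of each single step:
Without step 1: final = n=1, p=5 (different)
Without step 2: final = n=1, p=4 (different)
Without step 3: final = n=1, p=2 (same)
Without step 4: final = n=12, p=2 (different)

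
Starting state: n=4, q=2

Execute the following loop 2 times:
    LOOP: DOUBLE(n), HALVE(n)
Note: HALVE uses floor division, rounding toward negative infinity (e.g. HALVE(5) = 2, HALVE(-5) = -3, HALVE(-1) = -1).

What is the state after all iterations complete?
n=4, q=2

Iteration trace:
Start: n=4, q=2
After iteration 1: n=4, q=2
After iteration 2: n=4, q=2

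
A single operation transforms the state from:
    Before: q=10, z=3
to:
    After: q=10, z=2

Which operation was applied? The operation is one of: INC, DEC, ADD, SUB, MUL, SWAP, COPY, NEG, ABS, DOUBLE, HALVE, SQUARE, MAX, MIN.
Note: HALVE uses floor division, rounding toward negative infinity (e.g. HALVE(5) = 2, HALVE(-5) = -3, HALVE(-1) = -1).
DEC(z)

Analyzing the change:
Before: q=10, z=3
After: q=10, z=2
Variable z changed from 3 to 2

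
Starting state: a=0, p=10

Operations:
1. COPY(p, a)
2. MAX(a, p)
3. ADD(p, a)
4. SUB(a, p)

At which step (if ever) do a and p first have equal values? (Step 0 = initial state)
Step 1

a and p first become equal after step 1.

Comparing values at each step:
Initial: a=0, p=10
After step 1: a=0, p=0 ← equal!
After step 2: a=0, p=0 ← equal!
After step 3: a=0, p=0 ← equal!
After step 4: a=0, p=0 ← equal!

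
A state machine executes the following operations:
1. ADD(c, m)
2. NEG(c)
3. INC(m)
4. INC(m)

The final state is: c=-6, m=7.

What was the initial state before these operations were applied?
c=1, m=5

Working backwards:
Final state: c=-6, m=7
Before step 4 (INC(m)): c=-6, m=6
Before step 3 (INC(m)): c=-6, m=5
Before step 2 (NEG(c)): c=6, m=5
Before step 1 (ADD(c, m)): c=1, m=5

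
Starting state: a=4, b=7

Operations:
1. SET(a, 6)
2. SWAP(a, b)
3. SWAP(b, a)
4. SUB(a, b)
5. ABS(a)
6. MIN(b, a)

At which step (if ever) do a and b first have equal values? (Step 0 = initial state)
Step 6

a and b first become equal after step 6.

Comparing values at each step:
Initial: a=4, b=7
After step 1: a=6, b=7
After step 2: a=7, b=6
After step 3: a=6, b=7
After step 4: a=-1, b=7
After step 5: a=1, b=7
After step 6: a=1, b=1 ← equal!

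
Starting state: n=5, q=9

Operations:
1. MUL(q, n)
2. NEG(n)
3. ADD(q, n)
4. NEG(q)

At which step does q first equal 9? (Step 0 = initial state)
Step 0

Tracing q:
Initial: q = 9 ← first occurrence
After step 1: q = 45
After step 2: q = 45
After step 3: q = 40
After step 4: q = -40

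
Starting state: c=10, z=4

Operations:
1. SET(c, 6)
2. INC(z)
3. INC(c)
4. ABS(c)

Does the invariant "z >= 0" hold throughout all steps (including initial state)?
Yes

The invariant holds at every step.

State at each step:
Initial: c=10, z=4
After step 1: c=6, z=4
After step 2: c=6, z=5
After step 3: c=7, z=5
After step 4: c=7, z=5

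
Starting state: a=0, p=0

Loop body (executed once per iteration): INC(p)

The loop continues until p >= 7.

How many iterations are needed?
7

Tracing iterations:
Initial: a=0, p=0
After iteration 1: a=0, p=1
After iteration 2: a=0, p=2
After iteration 3: a=0, p=3
After iteration 4: a=0, p=4
After iteration 5: a=0, p=5
After iteration 6: a=0, p=6
After iteration 7: a=0, p=7
p >= 7 now holds, so the loop exits after 7 iterations.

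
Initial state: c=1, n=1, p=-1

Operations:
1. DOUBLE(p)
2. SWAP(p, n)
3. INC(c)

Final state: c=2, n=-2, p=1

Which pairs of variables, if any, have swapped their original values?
None

Comparing initial and final values:
n: 1 → -2
c: 1 → 2
p: -1 → 1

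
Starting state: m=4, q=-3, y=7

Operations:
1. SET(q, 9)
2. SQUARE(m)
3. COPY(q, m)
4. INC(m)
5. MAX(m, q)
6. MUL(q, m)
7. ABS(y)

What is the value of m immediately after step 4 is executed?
m = 17

Tracing m through execution:
Initial: m = 4
After step 1 (SET(q, 9)): m = 4
After step 2 (SQUARE(m)): m = 16
After step 3 (COPY(q, m)): m = 16
After step 4 (INC(m)): m = 17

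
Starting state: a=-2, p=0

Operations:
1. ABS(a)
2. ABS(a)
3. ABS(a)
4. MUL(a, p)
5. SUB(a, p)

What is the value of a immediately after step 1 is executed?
a = 2

Tracing a through execution:
Initial: a = -2
After step 1 (ABS(a)): a = 2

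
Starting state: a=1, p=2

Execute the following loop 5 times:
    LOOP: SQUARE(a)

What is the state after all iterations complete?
a=1, p=2

Iteration trace:
Start: a=1, p=2
After iteration 1: a=1, p=2
After iteration 2: a=1, p=2
After iteration 3: a=1, p=2
After iteration 4: a=1, p=2
After iteration 5: a=1, p=2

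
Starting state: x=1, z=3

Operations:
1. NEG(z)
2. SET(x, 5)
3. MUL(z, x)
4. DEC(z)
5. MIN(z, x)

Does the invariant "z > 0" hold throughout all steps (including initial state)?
No, violated after step 1

The invariant is violated after step 1.

State at each step:
Initial: x=1, z=3
After step 1: x=1, z=-3
After step 2: x=5, z=-3
After step 3: x=5, z=-15
After step 4: x=5, z=-16
After step 5: x=5, z=-16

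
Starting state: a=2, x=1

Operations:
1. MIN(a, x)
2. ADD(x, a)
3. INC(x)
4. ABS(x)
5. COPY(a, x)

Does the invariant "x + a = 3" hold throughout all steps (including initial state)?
No, violated after step 1

The invariant is violated after step 1.

State at each step:
Initial: a=2, x=1
After step 1: a=1, x=1
After step 2: a=1, x=2
After step 3: a=1, x=3
After step 4: a=1, x=3
After step 5: a=3, x=3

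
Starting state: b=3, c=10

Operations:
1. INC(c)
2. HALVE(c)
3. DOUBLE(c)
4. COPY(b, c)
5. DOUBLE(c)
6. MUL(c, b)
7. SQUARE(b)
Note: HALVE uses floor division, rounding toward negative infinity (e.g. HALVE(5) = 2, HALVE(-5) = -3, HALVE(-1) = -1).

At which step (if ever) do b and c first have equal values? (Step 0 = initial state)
Step 4

b and c first become equal after step 4.

Comparing values at each step:
Initial: b=3, c=10
After step 1: b=3, c=11
After step 2: b=3, c=5
After step 3: b=3, c=10
After step 4: b=10, c=10 ← equal!
After step 5: b=10, c=20
After step 6: b=10, c=200
After step 7: b=100, c=200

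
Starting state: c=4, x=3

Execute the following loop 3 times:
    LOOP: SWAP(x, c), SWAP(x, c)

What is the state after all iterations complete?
c=4, x=3

Iteration trace:
Start: c=4, x=3
After iteration 1: c=4, x=3
After iteration 2: c=4, x=3
After iteration 3: c=4, x=3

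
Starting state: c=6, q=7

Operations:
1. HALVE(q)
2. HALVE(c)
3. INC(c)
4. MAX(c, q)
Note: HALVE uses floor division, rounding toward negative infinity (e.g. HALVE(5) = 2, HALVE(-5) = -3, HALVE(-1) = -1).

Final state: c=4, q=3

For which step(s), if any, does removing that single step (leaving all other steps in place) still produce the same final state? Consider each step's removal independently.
Step(s) 4

Testing removal of each single step:
Without step 1: final = c=7, q=7 (different)
Without step 2: final = c=7, q=3 (different)
Without step 3: final = c=3, q=3 (different)
Without step 4: final = c=4, q=3 (same)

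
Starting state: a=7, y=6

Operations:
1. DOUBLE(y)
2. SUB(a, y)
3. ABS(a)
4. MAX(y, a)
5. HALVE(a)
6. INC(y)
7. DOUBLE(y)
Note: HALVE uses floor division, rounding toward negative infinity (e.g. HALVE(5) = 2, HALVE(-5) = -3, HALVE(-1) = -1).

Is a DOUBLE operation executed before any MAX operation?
Yes

First DOUBLE: step 1
First MAX: step 4
Since 1 < 4, DOUBLE comes first.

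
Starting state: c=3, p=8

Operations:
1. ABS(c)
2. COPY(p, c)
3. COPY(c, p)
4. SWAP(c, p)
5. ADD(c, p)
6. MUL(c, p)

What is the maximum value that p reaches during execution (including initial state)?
8

Values of p at each step:
Initial: p = 8 ← maximum
After step 1: p = 8
After step 2: p = 3
After step 3: p = 3
After step 4: p = 3
After step 5: p = 3
After step 6: p = 3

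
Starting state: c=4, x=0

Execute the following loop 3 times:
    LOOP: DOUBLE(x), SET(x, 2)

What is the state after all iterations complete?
c=4, x=2

Iteration trace:
Start: c=4, x=0
After iteration 1: c=4, x=2
After iteration 2: c=4, x=2
After iteration 3: c=4, x=2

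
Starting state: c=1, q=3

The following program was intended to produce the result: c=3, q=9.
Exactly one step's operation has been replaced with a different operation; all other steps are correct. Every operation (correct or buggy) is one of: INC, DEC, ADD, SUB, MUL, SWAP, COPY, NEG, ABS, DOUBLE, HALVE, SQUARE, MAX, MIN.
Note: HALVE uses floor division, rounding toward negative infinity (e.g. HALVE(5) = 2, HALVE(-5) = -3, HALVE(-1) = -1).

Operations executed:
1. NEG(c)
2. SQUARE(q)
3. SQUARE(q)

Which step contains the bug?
Step 2

Trace with buggy code:
Initial: c=1, q=3
After step 1: c=-1, q=3
After step 2: c=-1, q=9
After step 3: c=-1, q=81
Actual final c=-1, q=81 ≠ expected c=3, q=9.
Step 2 is the only position where a single-operation replacement can produce the expected result.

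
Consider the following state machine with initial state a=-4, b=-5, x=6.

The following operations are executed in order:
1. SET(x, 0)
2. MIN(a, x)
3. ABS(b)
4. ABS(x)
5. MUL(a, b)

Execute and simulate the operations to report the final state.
{a: -20, b: 5, x: 0}

Step-by-step execution:
Initial: a=-4, b=-5, x=6
After step 1 (SET(x, 0)): a=-4, b=-5, x=0
After step 2 (MIN(a, x)): a=-4, b=-5, x=0
After step 3 (ABS(b)): a=-4, b=5, x=0
After step 4 (ABS(x)): a=-4, b=5, x=0
After step 5 (MUL(a, b)): a=-20, b=5, x=0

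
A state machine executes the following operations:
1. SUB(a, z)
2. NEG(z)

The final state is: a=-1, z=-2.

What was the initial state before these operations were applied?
a=1, z=2

Working backwards:
Final state: a=-1, z=-2
Before step 2 (NEG(z)): a=-1, z=2
Before step 1 (SUB(a, z)): a=1, z=2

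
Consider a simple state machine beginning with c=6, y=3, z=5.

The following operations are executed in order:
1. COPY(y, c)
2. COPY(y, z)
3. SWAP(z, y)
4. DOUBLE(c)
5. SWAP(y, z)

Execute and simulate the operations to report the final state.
{c: 12, y: 5, z: 5}

Step-by-step execution:
Initial: c=6, y=3, z=5
After step 1 (COPY(y, c)): c=6, y=6, z=5
After step 2 (COPY(y, z)): c=6, y=5, z=5
After step 3 (SWAP(z, y)): c=6, y=5, z=5
After step 4 (DOUBLE(c)): c=12, y=5, z=5
After step 5 (SWAP(y, z)): c=12, y=5, z=5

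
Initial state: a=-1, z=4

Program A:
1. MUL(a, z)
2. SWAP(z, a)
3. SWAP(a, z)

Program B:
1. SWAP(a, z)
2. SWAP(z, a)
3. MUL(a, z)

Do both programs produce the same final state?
Yes

Program A final state: a=-4, z=4
Program B final state: a=-4, z=4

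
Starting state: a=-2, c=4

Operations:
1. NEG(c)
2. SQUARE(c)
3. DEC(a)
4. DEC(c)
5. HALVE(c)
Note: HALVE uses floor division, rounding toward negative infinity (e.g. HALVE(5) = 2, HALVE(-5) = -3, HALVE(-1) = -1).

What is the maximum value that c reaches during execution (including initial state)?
16

Values of c at each step:
Initial: c = 4
After step 1: c = -4
After step 2: c = 16 ← maximum
After step 3: c = 16
After step 4: c = 15
After step 5: c = 7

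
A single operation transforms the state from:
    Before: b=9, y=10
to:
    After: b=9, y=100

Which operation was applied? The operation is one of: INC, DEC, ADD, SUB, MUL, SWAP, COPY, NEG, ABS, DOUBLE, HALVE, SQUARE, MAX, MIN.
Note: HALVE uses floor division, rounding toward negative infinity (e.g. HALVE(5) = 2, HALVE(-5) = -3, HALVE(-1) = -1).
SQUARE(y)

Analyzing the change:
Before: b=9, y=10
After: b=9, y=100
Variable y changed from 10 to 100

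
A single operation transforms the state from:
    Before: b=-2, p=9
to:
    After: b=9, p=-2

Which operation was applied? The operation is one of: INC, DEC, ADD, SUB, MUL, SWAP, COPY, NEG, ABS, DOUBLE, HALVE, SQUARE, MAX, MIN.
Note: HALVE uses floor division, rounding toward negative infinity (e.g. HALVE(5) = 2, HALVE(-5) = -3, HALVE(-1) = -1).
SWAP(b, p)

Analyzing the change:
Before: b=-2, p=9
After: b=9, p=-2
Variable b changed from -2 to 9
Variable p changed from 9 to -2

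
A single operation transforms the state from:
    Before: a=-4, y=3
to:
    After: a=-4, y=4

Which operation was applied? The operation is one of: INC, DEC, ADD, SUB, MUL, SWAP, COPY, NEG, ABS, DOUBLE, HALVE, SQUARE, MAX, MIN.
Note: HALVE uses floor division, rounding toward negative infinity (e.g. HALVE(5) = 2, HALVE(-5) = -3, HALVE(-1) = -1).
INC(y)

Analyzing the change:
Before: a=-4, y=3
After: a=-4, y=4
Variable y changed from 3 to 4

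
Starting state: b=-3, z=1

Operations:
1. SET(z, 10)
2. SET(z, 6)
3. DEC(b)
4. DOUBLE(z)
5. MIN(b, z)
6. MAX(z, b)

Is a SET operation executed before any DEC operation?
Yes

First SET: step 1
First DEC: step 3
Since 1 < 3, SET comes first.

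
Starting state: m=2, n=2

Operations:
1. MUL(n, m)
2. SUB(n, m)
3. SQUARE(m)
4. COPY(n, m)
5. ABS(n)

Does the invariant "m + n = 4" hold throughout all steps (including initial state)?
No, violated after step 1

The invariant is violated after step 1.

State at each step:
Initial: m=2, n=2
After step 1: m=2, n=4
After step 2: m=2, n=2
After step 3: m=4, n=2
After step 4: m=4, n=4
After step 5: m=4, n=4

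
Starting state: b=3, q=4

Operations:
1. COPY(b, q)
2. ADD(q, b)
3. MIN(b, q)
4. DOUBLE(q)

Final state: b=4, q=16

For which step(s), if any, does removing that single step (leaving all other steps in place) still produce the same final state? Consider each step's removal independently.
Step(s) 3

Testing removal of each single step:
Without step 1: final = b=3, q=14 (different)
Without step 2: final = b=4, q=8 (different)
Without step 3: final = b=4, q=16 (same)
Without step 4: final = b=4, q=8 (different)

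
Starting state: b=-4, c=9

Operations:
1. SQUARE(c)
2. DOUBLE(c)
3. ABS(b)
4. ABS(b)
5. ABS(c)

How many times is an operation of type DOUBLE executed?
1

Counting DOUBLE operations:
Step 2: DOUBLE(c) ← DOUBLE
Total: 1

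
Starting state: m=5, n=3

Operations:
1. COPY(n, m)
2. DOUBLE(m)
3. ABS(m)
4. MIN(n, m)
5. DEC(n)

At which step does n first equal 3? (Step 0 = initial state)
Step 0

Tracing n:
Initial: n = 3 ← first occurrence
After step 1: n = 5
After step 2: n = 5
After step 3: n = 5
After step 4: n = 5
After step 5: n = 4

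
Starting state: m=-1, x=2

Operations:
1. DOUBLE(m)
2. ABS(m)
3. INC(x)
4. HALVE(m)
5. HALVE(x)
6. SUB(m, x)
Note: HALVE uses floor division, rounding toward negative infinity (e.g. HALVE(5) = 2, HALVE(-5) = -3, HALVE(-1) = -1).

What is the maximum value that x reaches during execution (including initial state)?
3

Values of x at each step:
Initial: x = 2
After step 1: x = 2
After step 2: x = 2
After step 3: x = 3 ← maximum
After step 4: x = 3
After step 5: x = 1
After step 6: x = 1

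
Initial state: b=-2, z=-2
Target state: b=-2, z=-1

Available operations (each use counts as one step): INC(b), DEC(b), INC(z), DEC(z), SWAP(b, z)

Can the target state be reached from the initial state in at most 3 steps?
Yes

Path (1 step): INC(z)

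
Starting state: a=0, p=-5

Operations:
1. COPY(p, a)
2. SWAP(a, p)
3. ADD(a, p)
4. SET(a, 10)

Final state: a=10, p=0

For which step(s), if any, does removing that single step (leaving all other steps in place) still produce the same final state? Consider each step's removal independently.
Step(s) 1, 2, 3

Testing removal of each single step:
Without step 1: final = a=10, p=0 (same)
Without step 2: final = a=10, p=0 (same)
Without step 3: final = a=10, p=0 (same)
Without step 4: final = a=0, p=0 (different)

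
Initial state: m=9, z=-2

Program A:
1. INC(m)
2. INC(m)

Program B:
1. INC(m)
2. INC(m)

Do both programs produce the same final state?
Yes

Program A final state: m=11, z=-2
Program B final state: m=11, z=-2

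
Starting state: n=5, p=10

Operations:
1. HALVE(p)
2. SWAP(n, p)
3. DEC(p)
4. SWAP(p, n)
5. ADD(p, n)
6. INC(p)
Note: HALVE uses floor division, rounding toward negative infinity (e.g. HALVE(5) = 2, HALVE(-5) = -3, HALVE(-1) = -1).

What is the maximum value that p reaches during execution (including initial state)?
10

Values of p at each step:
Initial: p = 10 ← maximum
After step 1: p = 5
After step 2: p = 5
After step 3: p = 4
After step 4: p = 5
After step 5: p = 9
After step 6: p = 10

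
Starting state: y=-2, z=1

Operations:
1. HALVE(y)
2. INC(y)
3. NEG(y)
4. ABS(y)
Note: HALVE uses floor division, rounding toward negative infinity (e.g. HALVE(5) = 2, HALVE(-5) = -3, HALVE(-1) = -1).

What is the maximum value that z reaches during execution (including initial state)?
1

Values of z at each step:
Initial: z = 1 ← maximum
After step 1: z = 1
After step 2: z = 1
After step 3: z = 1
After step 4: z = 1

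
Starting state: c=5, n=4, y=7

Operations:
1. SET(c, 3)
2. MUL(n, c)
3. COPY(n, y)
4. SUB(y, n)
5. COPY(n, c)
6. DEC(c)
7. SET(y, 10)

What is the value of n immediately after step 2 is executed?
n = 12

Tracing n through execution:
Initial: n = 4
After step 1 (SET(c, 3)): n = 4
After step 2 (MUL(n, c)): n = 12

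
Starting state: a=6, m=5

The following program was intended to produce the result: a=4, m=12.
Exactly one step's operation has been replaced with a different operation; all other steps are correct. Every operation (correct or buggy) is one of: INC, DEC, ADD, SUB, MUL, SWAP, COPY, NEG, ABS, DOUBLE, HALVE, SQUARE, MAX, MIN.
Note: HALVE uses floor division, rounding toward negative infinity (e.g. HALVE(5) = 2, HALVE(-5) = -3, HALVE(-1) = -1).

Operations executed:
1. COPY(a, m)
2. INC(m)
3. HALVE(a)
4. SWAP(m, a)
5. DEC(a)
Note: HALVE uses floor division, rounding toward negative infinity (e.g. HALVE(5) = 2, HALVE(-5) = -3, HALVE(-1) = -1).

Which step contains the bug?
Step 2

Trace with buggy code:
Initial: a=6, m=5
After step 1: a=5, m=5
After step 2: a=5, m=6
After step 3: a=2, m=6
After step 4: a=6, m=2
After step 5: a=5, m=2
Actual final a=5, m=2 ≠ expected a=4, m=12.
Step 2 is the only position where a single-operation replacement can produce the expected result.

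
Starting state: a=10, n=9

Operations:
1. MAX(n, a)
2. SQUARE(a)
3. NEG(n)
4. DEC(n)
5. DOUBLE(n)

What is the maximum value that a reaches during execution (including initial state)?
100

Values of a at each step:
Initial: a = 10
After step 1: a = 10
After step 2: a = 100 ← maximum
After step 3: a = 100
After step 4: a = 100
After step 5: a = 100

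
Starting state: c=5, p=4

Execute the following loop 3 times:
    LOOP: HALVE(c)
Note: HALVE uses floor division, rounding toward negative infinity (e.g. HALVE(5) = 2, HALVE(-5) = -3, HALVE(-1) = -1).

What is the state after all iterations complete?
c=0, p=4

Iteration trace:
Start: c=5, p=4
After iteration 1: c=2, p=4
After iteration 2: c=1, p=4
After iteration 3: c=0, p=4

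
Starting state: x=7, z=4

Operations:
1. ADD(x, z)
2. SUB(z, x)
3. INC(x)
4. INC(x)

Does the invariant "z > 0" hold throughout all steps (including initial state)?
No, violated after step 2

The invariant is violated after step 2.

State at each step:
Initial: x=7, z=4
After step 1: x=11, z=4
After step 2: x=11, z=-7
After step 3: x=12, z=-7
After step 4: x=13, z=-7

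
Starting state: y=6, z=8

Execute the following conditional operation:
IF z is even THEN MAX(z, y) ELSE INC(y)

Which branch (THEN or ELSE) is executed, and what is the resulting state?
Branch: THEN, Final state: y=6, z=8

Evaluating condition: z is even
Condition is True, so THEN branch executes
After MAX(z, y): y=6, z=8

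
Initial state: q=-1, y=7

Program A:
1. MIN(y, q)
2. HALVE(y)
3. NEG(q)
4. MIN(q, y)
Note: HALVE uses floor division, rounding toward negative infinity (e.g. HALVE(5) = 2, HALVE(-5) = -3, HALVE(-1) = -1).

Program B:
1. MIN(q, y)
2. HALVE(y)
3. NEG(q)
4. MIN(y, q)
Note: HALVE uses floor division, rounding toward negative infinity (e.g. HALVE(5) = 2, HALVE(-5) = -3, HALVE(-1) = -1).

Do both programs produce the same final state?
No

Program A final state: q=-1, y=-1
Program B final state: q=1, y=1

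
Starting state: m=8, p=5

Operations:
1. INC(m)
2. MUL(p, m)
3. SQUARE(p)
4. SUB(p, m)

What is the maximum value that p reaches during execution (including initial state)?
2025

Values of p at each step:
Initial: p = 5
After step 1: p = 5
After step 2: p = 45
After step 3: p = 2025 ← maximum
After step 4: p = 2016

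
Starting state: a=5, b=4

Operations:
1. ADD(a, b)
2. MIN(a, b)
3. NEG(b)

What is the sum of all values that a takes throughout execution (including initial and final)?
22

Values of a at each step:
Initial: a = 5
After step 1: a = 9
After step 2: a = 4
After step 3: a = 4
Sum = 5 + 9 + 4 + 4 = 22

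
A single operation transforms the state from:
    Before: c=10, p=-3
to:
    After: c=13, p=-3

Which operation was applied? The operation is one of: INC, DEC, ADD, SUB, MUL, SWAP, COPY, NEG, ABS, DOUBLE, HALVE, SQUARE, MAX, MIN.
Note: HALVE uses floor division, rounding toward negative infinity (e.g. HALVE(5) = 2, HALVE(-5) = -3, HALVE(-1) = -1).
SUB(c, p)

Analyzing the change:
Before: c=10, p=-3
After: c=13, p=-3
Variable c changed from 10 to 13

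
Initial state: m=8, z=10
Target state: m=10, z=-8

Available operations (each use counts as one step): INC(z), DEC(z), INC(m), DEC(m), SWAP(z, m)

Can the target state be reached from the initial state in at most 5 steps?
No

The target state cannot be reached within 5 steps.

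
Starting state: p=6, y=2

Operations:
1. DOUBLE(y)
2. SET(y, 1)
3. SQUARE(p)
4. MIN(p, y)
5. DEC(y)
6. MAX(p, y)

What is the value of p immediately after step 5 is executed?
p = 1

Tracing p through execution:
Initial: p = 6
After step 1 (DOUBLE(y)): p = 6
After step 2 (SET(y, 1)): p = 6
After step 3 (SQUARE(p)): p = 36
After step 4 (MIN(p, y)): p = 1
After step 5 (DEC(y)): p = 1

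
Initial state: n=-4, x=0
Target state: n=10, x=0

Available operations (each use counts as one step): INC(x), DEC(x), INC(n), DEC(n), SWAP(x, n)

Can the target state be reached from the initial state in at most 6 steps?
No

The target state cannot be reached within 6 steps.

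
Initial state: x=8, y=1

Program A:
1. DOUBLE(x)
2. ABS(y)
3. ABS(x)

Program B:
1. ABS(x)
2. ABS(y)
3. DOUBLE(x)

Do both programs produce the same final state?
Yes

Program A final state: x=16, y=1
Program B final state: x=16, y=1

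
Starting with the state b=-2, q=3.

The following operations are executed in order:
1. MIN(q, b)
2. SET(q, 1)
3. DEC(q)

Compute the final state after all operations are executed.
{b: -2, q: 0}

Step-by-step execution:
Initial: b=-2, q=3
After step 1 (MIN(q, b)): b=-2, q=-2
After step 2 (SET(q, 1)): b=-2, q=1
After step 3 (DEC(q)): b=-2, q=0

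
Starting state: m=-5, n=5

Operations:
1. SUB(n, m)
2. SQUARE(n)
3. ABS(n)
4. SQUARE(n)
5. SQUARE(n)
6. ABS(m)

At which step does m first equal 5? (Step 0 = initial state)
Step 6

Tracing m:
Initial: m = -5
After step 1: m = -5
After step 2: m = -5
After step 3: m = -5
After step 4: m = -5
After step 5: m = -5
After step 6: m = 5 ← first occurrence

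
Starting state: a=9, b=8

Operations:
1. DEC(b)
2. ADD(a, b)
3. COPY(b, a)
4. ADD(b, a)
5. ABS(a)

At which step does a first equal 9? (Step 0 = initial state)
Step 0

Tracing a:
Initial: a = 9 ← first occurrence
After step 1: a = 9
After step 2: a = 16
After step 3: a = 16
After step 4: a = 16
After step 5: a = 16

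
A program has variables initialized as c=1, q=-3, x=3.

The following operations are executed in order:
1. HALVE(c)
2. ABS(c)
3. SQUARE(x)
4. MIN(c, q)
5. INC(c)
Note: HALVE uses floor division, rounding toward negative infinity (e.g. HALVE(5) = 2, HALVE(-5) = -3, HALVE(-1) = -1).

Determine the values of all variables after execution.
{c: -2, q: -3, x: 9}

Step-by-step execution:
Initial: c=1, q=-3, x=3
After step 1 (HALVE(c)): c=0, q=-3, x=3
After step 2 (ABS(c)): c=0, q=-3, x=3
After step 3 (SQUARE(x)): c=0, q=-3, x=9
After step 4 (MIN(c, q)): c=-3, q=-3, x=9
After step 5 (INC(c)): c=-2, q=-3, x=9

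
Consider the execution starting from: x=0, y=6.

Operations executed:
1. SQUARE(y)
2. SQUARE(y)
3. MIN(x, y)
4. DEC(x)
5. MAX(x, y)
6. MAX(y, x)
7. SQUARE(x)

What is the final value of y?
y = 1296

Tracing execution:
Step 1: SQUARE(y) → y = 36
Step 2: SQUARE(y) → y = 1296
Step 3: MIN(x, y) → y = 1296
Step 4: DEC(x) → y = 1296
Step 5: MAX(x, y) → y = 1296
Step 6: MAX(y, x) → y = 1296
Step 7: SQUARE(x) → y = 1296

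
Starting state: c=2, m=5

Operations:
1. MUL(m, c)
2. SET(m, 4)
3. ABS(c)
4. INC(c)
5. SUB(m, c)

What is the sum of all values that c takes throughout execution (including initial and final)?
14

Values of c at each step:
Initial: c = 2
After step 1: c = 2
After step 2: c = 2
After step 3: c = 2
After step 4: c = 3
After step 5: c = 3
Sum = 2 + 2 + 2 + 2 + 3 + 3 = 14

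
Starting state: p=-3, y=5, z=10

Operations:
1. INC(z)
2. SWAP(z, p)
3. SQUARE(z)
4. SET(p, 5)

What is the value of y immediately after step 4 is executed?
y = 5

Tracing y through execution:
Initial: y = 5
After step 1 (INC(z)): y = 5
After step 2 (SWAP(z, p)): y = 5
After step 3 (SQUARE(z)): y = 5
After step 4 (SET(p, 5)): y = 5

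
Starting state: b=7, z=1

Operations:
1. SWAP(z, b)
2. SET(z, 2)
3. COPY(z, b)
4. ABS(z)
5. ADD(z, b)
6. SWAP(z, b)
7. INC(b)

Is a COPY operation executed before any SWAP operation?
No

First COPY: step 3
First SWAP: step 1
Since 3 > 1, SWAP comes first.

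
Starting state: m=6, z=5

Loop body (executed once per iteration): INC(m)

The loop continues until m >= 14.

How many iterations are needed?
8

Tracing iterations:
Initial: m=6, z=5
After iteration 1: m=7, z=5
After iteration 2: m=8, z=5
After iteration 3: m=9, z=5
After iteration 4: m=10, z=5
After iteration 5: m=11, z=5
After iteration 6: m=12, z=5
After iteration 7: m=13, z=5
After iteration 8: m=14, z=5
m >= 14 now holds, so the loop exits after 8 iterations.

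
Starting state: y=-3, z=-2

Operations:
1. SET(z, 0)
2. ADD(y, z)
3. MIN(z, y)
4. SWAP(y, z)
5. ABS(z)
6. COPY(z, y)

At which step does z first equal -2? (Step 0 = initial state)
Step 0

Tracing z:
Initial: z = -2 ← first occurrence
After step 1: z = 0
After step 2: z = 0
After step 3: z = -3
After step 4: z = -3
After step 5: z = 3
After step 6: z = -3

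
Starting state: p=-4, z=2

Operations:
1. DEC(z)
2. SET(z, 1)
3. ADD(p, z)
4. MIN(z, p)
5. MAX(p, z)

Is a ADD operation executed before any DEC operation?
No

First ADD: step 3
First DEC: step 1
Since 3 > 1, DEC comes first.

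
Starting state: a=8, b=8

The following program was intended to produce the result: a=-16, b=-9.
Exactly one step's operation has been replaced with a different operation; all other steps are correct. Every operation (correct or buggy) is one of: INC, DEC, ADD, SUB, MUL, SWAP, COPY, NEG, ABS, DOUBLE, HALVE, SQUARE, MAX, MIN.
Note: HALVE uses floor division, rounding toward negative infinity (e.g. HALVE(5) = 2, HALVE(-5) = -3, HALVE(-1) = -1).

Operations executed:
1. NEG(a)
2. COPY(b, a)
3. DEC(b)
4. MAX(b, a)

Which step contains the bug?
Step 4

Trace with buggy code:
Initial: a=8, b=8
After step 1: a=-8, b=8
After step 2: a=-8, b=-8
After step 3: a=-8, b=-9
After step 4: a=-8, b=-8
Actual final a=-8, b=-8 ≠ expected a=-16, b=-9.
Step 4 is the only position where a single-operation replacement can produce the expected result.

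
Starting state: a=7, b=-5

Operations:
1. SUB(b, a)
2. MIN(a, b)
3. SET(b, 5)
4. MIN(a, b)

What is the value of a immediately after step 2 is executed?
a = -12

Tracing a through execution:
Initial: a = 7
After step 1 (SUB(b, a)): a = 7
After step 2 (MIN(a, b)): a = -12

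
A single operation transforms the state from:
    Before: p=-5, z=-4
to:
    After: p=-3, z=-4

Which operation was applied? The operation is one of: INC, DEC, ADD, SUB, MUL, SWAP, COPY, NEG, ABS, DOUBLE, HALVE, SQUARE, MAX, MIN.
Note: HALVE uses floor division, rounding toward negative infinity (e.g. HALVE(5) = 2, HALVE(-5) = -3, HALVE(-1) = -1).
HALVE(p)

Analyzing the change:
Before: p=-5, z=-4
After: p=-3, z=-4
Variable p changed from -5 to -3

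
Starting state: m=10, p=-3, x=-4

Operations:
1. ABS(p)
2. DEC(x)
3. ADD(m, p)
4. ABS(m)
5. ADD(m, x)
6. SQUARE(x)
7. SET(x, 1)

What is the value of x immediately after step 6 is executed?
x = 25

Tracing x through execution:
Initial: x = -4
After step 1 (ABS(p)): x = -4
After step 2 (DEC(x)): x = -5
After step 3 (ADD(m, p)): x = -5
After step 4 (ABS(m)): x = -5
After step 5 (ADD(m, x)): x = -5
After step 6 (SQUARE(x)): x = 25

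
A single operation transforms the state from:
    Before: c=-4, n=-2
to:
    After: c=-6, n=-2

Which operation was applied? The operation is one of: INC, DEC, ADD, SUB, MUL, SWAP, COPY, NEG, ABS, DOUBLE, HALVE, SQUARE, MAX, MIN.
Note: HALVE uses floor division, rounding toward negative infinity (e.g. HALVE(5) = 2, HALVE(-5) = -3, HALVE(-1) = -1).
ADD(c, n)

Analyzing the change:
Before: c=-4, n=-2
After: c=-6, n=-2
Variable c changed from -4 to -6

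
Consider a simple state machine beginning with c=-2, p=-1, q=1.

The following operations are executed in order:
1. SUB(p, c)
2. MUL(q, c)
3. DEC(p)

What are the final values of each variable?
{c: -2, p: 0, q: -2}

Step-by-step execution:
Initial: c=-2, p=-1, q=1
After step 1 (SUB(p, c)): c=-2, p=1, q=1
After step 2 (MUL(q, c)): c=-2, p=1, q=-2
After step 3 (DEC(p)): c=-2, p=0, q=-2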